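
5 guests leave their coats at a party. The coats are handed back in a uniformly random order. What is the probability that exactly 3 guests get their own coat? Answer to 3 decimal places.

Choose which 3 of the 5 are fixed: C(5,3) = 10 ways.
The remaining 2 must have no fixed point: D(2) = 1.
P = 10·1/120 = 1/12 ≈ 0.083.

0.083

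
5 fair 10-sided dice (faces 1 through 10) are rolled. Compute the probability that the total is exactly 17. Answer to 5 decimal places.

There are 10^5 = 100000 equally likely outcomes.
The number of ordered 5-tuples from {1,…,10} summing to 17 is 1745.
P(sum = 17) = 1745/100000 = 349/20000 ≈ 0.01745.

0.01745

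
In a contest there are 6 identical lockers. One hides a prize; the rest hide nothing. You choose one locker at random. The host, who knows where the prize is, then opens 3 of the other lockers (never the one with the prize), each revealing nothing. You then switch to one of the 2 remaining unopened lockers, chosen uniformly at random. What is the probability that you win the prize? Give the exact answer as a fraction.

Your original locker holds the prize with probability 1/6, so the other 5 collectively hold it with probability 5/6.
The host can always find 3 empty lockers to open, so the reveals don't change that 5/6; it is now spread over the 2 remaining unopened lockers.
P(win by switching) = (5/6) · (1/2) = 5/12.

5/12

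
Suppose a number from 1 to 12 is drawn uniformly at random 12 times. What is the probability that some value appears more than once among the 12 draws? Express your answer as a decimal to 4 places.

0.9999

P(all 12 different) = 12/12 · 11/12 · ··· · 1/12 ≈ 0.0001.
P(at least two equal) = 1 − 0.0001 = 0.9999.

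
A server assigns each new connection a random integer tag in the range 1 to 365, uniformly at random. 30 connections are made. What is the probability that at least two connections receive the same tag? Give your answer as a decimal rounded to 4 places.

0.7063

It's easier to compute the probability that all 30 are distinct.
P(all distinct) = 365/365 · 364/365 · ··· · 336/365 ≈ 0.2937.
So the probability of at least one match is 1 − 0.2937 = 0.7063.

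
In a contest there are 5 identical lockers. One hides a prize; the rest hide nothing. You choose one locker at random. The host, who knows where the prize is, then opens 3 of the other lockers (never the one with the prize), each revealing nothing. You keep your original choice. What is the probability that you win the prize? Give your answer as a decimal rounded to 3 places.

The host can always open 3 empty lockers regardless of your choice, so the reveals give no information about your original locker.
P(win by staying) = 1/5 ≈ 0.200.

0.200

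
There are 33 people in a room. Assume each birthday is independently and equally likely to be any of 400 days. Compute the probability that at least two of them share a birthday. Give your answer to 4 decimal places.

0.7426

It's easier to compute the probability that all 33 are distinct.
P(all distinct) = 400/400 · 399/400 · ··· · 368/400 ≈ 0.2574.
So the probability of at least one match is 1 − 0.2574 = 0.7426.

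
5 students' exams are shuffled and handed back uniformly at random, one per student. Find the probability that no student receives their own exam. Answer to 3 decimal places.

0.367

This is the derangement probability: permutations of 5 with no fixed point.
D(5) = 5! · (1 − 1/1! + 1/2! − ··· + (−1)^5/5!) = 44.
P = 44/120 = 11/30 ≈ 0.367.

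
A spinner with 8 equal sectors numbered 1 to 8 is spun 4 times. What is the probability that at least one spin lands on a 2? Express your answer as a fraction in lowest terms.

1695/4096

P(no spin lands on a 2) = (7/8)^4 = 2401/4096.
P(at least one) = 1 − 2401/4096 = 1695/4096.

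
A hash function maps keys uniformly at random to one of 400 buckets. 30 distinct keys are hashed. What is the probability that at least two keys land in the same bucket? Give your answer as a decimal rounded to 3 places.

It's easier to compute the probability that all 30 are distinct.
P(all distinct) = 400/400 · 399/400 · ··· · 371/400 ≈ 0.328.
So the probability of at least one match is 1 − 0.328 = 0.672.

0.672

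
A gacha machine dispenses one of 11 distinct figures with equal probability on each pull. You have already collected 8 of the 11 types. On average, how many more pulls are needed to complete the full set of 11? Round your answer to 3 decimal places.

20.167

Starting from 8 distinct types, each trial gives a new one with probability (11−i)/11 when i types are held, so the wait for the next new type is 11/(11−i).
E = 11/3 + 11/2 + 11/1 = 121/6 ≈ 20.167.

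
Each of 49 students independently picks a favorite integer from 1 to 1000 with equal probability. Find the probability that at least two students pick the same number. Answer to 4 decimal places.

It's easier to compute the probability that all 49 are distinct.
P(all distinct) = 1000/1000 · 999/1000 · ··· · 952/1000 ≈ 0.3026.
So the probability of at least one match is 1 − 0.3026 = 0.6974.

0.6974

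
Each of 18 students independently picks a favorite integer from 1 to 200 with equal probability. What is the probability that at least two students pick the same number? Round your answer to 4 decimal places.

It's easier to compute the probability that all 18 are distinct.
P(all distinct) = 200/200 · 199/200 · ··· · 183/200 ≈ 0.4546.
So the probability of at least one match is 1 − 0.4546 = 0.5454.

0.5454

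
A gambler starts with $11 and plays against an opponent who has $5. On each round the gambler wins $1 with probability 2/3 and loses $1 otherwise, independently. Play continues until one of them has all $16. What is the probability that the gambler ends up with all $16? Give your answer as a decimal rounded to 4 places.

0.9995

Let r = q/p = (1/3)/(2/3) = 1/2. The recurrence P(i) = p·P(i+1) + q·P(i−1) with P(0)=0, P(16)=1 gives P(i) = (1 − r^i)/(1 − r^16).
P(11) = (1 − (1/2)^11) / (1 − (1/2)^16) = 65504/65535 ≈ 0.9995.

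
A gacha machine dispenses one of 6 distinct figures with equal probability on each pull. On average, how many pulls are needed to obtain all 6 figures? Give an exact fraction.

After i distinct types are collected, each trial gives a new one with probability (6−i)/6, so the expected wait for the next new type is 6/(6−i).
E = 6/6 + 6/5 + 6/4 + 6/3 + 6/2 + 6/1 = 147/10.

147/10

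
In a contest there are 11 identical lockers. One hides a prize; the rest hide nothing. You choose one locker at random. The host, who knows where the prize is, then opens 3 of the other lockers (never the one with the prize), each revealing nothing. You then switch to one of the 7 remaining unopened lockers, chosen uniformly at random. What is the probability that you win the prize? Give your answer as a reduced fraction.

Your original locker holds the prize with probability 1/11, so the other 10 collectively hold it with probability 10/11.
The host can always find 3 empty lockers to open, so the reveals don't change that 10/11; it is now spread over the 7 remaining unopened lockers.
P(win by switching) = (10/11) · (1/7) = 10/77.

10/77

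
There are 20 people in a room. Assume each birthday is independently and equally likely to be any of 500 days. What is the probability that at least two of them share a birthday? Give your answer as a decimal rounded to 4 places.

0.3196

It's easier to compute the probability that all 20 are distinct.
P(all distinct) = 500/500 · 499/500 · ··· · 481/500 ≈ 0.6804.
So the probability of at least one match is 1 − 0.6804 = 0.3196.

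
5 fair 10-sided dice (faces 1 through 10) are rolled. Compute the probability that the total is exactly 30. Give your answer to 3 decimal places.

0.056

There are 10^5 = 100000 equally likely outcomes.
The number of ordered 5-tuples from {1,…,10} summing to 30 is 5631.
P(sum = 30) = 5631/100000 ≈ 0.056.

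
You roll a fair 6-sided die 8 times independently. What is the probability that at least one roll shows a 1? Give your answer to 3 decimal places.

P(no roll shows a 1) = (5/6)^8 ≈ 0.233.
P(at least one) = 1 − 0.233 = 0.767.

0.767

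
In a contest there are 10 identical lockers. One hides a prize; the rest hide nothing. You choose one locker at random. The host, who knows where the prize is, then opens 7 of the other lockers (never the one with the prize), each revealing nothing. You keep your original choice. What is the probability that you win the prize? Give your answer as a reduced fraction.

The host can always open 7 empty lockers regardless of your choice, so the reveals give no information about your original locker.
P(win by staying) = 1/10.

1/10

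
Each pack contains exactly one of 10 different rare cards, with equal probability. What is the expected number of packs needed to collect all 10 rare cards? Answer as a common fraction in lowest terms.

After i distinct types are collected, each trial gives a new one with probability (10−i)/10, so the expected wait for the next new type is 10/(10−i).
E = 10/10 + 10/9 + 10/8 + 10/7 + 10/6 + 10/5 + 10/4 + 10/3 + 10/2 + 10/1 = 7381/252.

7381/252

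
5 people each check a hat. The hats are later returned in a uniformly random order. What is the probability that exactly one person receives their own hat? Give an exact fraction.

Choose which one is fixed: C(5,1) = 5 ways.
The remaining 4 must have no fixed point: D(4) = 9.
P = 5·9/120 = 3/8.

3/8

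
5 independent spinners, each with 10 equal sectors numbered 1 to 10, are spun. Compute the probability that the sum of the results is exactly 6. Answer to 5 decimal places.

There are 10^5 = 100000 equally likely outcomes.
The number of ordered 5-tuples from {1,…,10} summing to 6 is 5.
P(sum = 6) = 5/100000 = 1/20000 ≈ 0.00005.

0.00005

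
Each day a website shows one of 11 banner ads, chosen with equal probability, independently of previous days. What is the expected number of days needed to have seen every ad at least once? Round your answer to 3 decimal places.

33.219

After i distinct types are collected, each trial gives a new one with probability (11−i)/11, so the expected wait for the next new type is 11/(11−i).
E = 11/11 + 11/10 + 11/9 + 11/8 + 11/7 + 11/6 + 11/5 + 11/4 + 11/3 + 11/2 + 11/1 = 83711/2520 ≈ 33.219.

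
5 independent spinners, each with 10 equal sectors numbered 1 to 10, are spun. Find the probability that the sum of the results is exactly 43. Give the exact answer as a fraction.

There are 10^5 = 100000 equally likely outcomes.
The number of ordered 5-tuples from {1,…,10} summing to 43 is 330.
P(sum = 43) = 330/100000 = 33/10000.

33/10000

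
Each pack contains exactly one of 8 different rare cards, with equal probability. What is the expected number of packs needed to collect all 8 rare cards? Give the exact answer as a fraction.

After i distinct types are collected, each trial gives a new one with probability (8−i)/8, so the expected wait for the next new type is 8/(8−i).
E = 8/8 + 8/7 + 8/6 + 8/5 + 8/4 + 8/3 + 8/2 + 8/1 = 761/35.

761/35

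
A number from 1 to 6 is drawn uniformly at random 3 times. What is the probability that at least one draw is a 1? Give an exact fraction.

91/216

P(no draw is a 1) = (5/6)^3 = 125/216.
P(at least one) = 1 − 125/216 = 91/216.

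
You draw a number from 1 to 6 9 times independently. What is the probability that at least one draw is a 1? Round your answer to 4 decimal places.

P(no draw is a 1) = (5/6)^9 ≈ 0.1938.
P(at least one) = 1 − 0.1938 = 0.8062.

0.8062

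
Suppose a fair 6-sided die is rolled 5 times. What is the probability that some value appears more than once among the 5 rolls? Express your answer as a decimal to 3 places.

0.907

P(all 5 different) = 6/6 · 5/6 · ··· · 2/6 ≈ 0.093.
P(at least two equal) = 1 − 0.093 = 0.907.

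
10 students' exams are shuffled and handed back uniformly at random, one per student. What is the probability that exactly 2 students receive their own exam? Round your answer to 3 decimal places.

0.184

Choose which 2 of the 10 are fixed: C(10,2) = 45 ways.
The remaining 8 must have no fixed point: D(8) = 14833.
P = 45·14833/3628800 = 2119/11520 ≈ 0.184.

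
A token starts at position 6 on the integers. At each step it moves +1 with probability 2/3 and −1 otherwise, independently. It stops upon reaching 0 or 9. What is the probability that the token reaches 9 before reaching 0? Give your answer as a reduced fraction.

72/73

Let r = q/p = (1/3)/(2/3) = 1/2. The recurrence P(i) = p·P(i+1) + q·P(i−1) with P(0)=0, P(9)=1 gives P(i) = (1 − r^i)/(1 − r^9).
P(6) = (1 − (1/2)^6) / (1 − (1/2)^9) = 72/73.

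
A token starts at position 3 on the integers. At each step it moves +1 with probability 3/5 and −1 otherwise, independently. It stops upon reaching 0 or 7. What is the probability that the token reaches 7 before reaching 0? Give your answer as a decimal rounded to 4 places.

0.7475

Let r = q/p = (2/5)/(3/5) = 2/3. The recurrence P(i) = p·P(i+1) + q·P(i−1) with P(0)=0, P(7)=1 gives P(i) = (1 − r^i)/(1 − r^7).
P(3) = (1 − (2/3)^3) / (1 − (2/3)^7) = 1539/2059 ≈ 0.7475.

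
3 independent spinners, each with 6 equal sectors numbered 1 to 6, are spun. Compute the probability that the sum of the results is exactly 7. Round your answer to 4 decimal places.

There are 6^3 = 216 equally likely outcomes.
The number of ordered 3-tuples from {1,…,6} summing to 7 is 15.
P(sum = 7) = 15/216 = 5/72 ≈ 0.0694.

0.0694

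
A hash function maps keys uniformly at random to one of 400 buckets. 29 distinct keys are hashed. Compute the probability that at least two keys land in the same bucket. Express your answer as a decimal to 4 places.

0.6465

It's easier to compute the probability that all 29 are distinct.
P(all distinct) = 400/400 · 399/400 · ··· · 372/400 ≈ 0.3535.
So the probability of at least one match is 1 − 0.3535 = 0.6465.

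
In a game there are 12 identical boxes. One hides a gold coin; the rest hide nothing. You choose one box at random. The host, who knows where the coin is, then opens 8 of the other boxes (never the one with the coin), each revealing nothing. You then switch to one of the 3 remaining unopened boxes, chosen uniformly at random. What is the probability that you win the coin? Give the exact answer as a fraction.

11/36

Your original box holds the coin with probability 1/12, so the other 11 collectively hold it with probability 11/12.
The host can always find 8 empty boxes to open, so the reveals don't change that 11/12; it is now spread over the 3 remaining unopened boxes.
P(win by switching) = (11/12) · (1/3) = 11/36.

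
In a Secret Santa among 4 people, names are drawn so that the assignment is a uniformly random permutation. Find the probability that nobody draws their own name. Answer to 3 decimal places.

0.375

This is the derangement probability: permutations of 4 with no fixed point.
D(4) = 4! · (1 − 1/1! + 1/2! − ··· + (−1)^4/4!) = 9.
P = 9/24 = 3/8 ≈ 0.375.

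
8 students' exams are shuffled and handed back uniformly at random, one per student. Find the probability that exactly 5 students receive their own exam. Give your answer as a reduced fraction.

1/360

Choose which 5 of the 8 are fixed: C(8,5) = 56 ways.
The remaining 3 must have no fixed point: D(3) = 2.
P = 56·2/40320 = 1/360.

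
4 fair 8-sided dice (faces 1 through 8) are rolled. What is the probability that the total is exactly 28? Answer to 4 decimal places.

0.0085

There are 8^4 = 4096 equally likely outcomes.
The number of ordered 4-tuples from {1,…,8} summing to 28 is 35.
P(sum = 28) = 35/4096 ≈ 0.0085.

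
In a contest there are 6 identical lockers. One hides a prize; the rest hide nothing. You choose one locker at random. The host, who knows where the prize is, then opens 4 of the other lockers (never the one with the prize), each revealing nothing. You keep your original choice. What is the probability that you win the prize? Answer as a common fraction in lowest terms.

The host can always open 4 empty lockers regardless of your choice, so the reveals give no information about your original locker.
P(win by staying) = 1/6.

1/6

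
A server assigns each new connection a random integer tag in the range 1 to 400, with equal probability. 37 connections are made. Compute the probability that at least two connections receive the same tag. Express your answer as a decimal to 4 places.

0.8206

It's easier to compute the probability that all 37 are distinct.
P(all distinct) = 400/400 · 399/400 · ··· · 364/400 ≈ 0.1794.
So the probability of at least one match is 1 − 0.1794 = 0.8206.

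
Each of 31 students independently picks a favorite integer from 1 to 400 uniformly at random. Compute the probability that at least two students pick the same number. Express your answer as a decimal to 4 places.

It's easier to compute the probability that all 31 are distinct.
P(all distinct) = 400/400 · 399/400 · ··· · 370/400 ≈ 0.3032.
So the probability of at least one match is 1 − 0.3032 = 0.6968.

0.6968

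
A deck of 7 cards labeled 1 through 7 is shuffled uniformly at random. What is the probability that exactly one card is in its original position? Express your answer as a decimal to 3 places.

Choose which one is fixed: C(7,1) = 7 ways.
The remaining 6 must have no fixed point: D(6) = 265.
P = 7·265/5040 = 53/144 ≈ 0.368.

0.368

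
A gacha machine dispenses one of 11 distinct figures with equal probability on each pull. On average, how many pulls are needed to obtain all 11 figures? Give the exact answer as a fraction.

83711/2520

After i distinct types are collected, each trial gives a new one with probability (11−i)/11, so the expected wait for the next new type is 11/(11−i).
E = 11/11 + 11/10 + 11/9 + 11/8 + 11/7 + 11/6 + 11/5 + 11/4 + 11/3 + 11/2 + 11/1 = 83711/2520.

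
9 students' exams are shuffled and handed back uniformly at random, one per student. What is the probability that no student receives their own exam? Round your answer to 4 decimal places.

0.3679

This is the derangement probability: permutations of 9 with no fixed point.
D(9) = 9! · (1 − 1/1! + 1/2! − ··· + (−1)^9/9!) = 133496.
P = 133496/362880 = 16687/45360 ≈ 0.3679.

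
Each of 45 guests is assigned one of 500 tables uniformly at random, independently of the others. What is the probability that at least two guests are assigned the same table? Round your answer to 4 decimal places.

0.8702

It's easier to compute the probability that all 45 are distinct.
P(all distinct) = 500/500 · 499/500 · ··· · 456/500 ≈ 0.1298.
So the probability of at least one match is 1 − 0.1298 = 0.8702.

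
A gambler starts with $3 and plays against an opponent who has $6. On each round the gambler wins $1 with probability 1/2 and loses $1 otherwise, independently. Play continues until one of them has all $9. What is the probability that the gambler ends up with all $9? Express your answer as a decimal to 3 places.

With a fair step, P(i) = ½P(i−1) + ½P(i+1) with P(0)=0, P(9)=1 has the linear solution P(i) = i/9.
P(3) = 3/9 = 1/3 ≈ 0.333.

0.333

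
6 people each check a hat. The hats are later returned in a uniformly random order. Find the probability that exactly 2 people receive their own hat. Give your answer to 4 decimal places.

Choose which 2 of the 6 are fixed: C(6,2) = 15 ways.
The remaining 4 must have no fixed point: D(4) = 9.
P = 15·9/720 = 3/16 ≈ 0.1875.

0.1875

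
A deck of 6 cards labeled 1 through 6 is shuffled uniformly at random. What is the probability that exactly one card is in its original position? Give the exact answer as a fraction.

11/30

Choose which one is fixed: C(6,1) = 6 ways.
The remaining 5 must have no fixed point: D(5) = 44.
P = 6·44/720 = 11/30.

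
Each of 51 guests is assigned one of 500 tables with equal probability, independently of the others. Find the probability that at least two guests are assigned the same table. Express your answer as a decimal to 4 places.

It's easier to compute the probability that all 51 are distinct.
P(all distinct) = 500/500 · 499/500 · ··· · 450/500 ≈ 0.0713.
So the probability of at least one match is 1 − 0.0713 = 0.9287.

0.9287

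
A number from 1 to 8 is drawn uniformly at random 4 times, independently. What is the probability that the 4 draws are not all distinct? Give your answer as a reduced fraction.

151/256

P(all 4 different) = 8/8 · 7/8 · ··· · 5/8 = 105/256.
P(at least two equal) = 1 − 105/256 = 151/256.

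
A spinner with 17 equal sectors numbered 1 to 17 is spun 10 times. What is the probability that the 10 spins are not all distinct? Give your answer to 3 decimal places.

P(all 10 different) = 17/17 · 16/17 · ··· · 8/17 ≈ 0.035.
P(at least two equal) = 1 − 0.035 = 0.965.

0.965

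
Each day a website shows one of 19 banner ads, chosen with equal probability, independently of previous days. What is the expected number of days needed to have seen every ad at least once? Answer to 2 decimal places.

67.41

After i distinct types are collected, each trial gives a new one with probability (19−i)/19, so the expected wait for the next new type is 19/(19−i).
E = 19/19 + 19/18 + 19/17 + 19/16 + 19/15 + 19/14 + 19/13 + 19/12 + 19/11 + 19/10 + 19/9 + 19/8 + 19/7 + 19/6 + 19/5 + 19/4 + 19/3 + 19/2 + 19/1 = 275295799/4084080 ≈ 67.41.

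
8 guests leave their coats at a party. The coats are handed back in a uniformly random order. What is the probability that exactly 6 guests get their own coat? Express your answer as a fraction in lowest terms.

1/1440

Choose which 6 of the 8 are fixed: C(8,6) = 28 ways.
The remaining 2 must have no fixed point: D(2) = 1.
P = 28·1/40320 = 1/1440.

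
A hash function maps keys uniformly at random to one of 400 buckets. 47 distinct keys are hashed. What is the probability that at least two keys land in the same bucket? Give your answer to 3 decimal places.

0.940

It's easier to compute the probability that all 47 are distinct.
P(all distinct) = 400/400 · 399/400 · ··· · 354/400 ≈ 0.060.
So the probability of at least one match is 1 − 0.060 = 0.940.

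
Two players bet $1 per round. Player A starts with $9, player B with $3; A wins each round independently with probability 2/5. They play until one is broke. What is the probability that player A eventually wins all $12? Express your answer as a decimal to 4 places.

Let r = q/p = (3/5)/(2/5) = 3/2. The recurrence P(i) = p·P(i+1) + q·P(i−1) with P(0)=0, P(12)=1 gives P(i) = (1 − r^i)/(1 − r^12).
P(9) = (1 − (3/2)^9) / (1 − (3/2)^12) = 8072/27755 ≈ 0.2908.

0.2908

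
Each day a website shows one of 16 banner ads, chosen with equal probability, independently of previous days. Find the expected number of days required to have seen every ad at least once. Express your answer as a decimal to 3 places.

After i distinct types are collected, each trial gives a new one with probability (16−i)/16, so the expected wait for the next new type is 16/(16−i).
E = 16/16 + 16/15 + 16/14 + 16/13 + 16/12 + 16/11 + 16/10 + 16/9 + 16/8 + 16/7 + 16/6 + 16/5 + 16/4 + 16/3 + 16/2 + 16/1 = 2436559/45045 ≈ 54.092.

54.092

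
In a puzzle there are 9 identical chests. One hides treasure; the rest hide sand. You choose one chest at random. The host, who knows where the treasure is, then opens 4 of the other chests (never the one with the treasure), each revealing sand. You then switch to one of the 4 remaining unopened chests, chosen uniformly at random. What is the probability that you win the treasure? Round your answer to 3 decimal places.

Your original chest holds the treasure with probability 1/9, so the other 8 collectively hold it with probability 8/9.
The host can always find 4 empty chests to open, so the reveals don't change that 8/9; it is now spread over the 4 remaining unopened chests.
P(win by switching) = (8/9) · (1/4) = 2/9 ≈ 0.222.

0.222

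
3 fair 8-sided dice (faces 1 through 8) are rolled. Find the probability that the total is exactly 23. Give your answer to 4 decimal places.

0.0059

There are 8^3 = 512 equally likely outcomes.
The number of ordered 3-tuples from {1,…,8} summing to 23 is 3.
P(sum = 23) = 3/512 ≈ 0.0059.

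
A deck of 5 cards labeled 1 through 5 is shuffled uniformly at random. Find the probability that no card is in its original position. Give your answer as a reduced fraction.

This is the derangement probability: permutations of 5 with no fixed point.
D(5) = 5! · (1 − 1/1! + 1/2! − ··· + (−1)^5/5!) = 44.
P = 44/120 = 11/30.

11/30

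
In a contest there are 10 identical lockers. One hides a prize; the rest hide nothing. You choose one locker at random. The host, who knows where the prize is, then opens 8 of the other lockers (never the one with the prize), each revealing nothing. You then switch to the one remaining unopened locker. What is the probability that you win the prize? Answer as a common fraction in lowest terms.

9/10

Your original locker holds the prize with probability 1/10, so the other 9 collectively hold it with probability 9/10.
The host can always find 8 empty lockers to open, so the reveals don't change that 9/10; it is now spread over the 1 remaining unopened locker.
P(win by switching) = (9/10) · (1/1) = 9/10.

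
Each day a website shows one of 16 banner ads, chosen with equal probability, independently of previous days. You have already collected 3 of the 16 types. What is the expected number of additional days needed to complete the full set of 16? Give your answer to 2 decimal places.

Starting from 3 distinct types, each trial gives a new one with probability (16−i)/16 when i types are held, so the wait for the next new type is 16/(16−i).
E = 16/13 + 16/12 + 16/11 + 16/10 + 16/9 + 16/8 + 16/7 + 16/6 + 16/5 + 16/4 + 16/3 + 16/2 + 16/1 = 2291986/45045 ≈ 50.88.

50.88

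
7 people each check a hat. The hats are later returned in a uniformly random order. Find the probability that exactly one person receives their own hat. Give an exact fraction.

53/144

Choose which one is fixed: C(7,1) = 7 ways.
The remaining 6 must have no fixed point: D(6) = 265.
P = 7·265/5040 = 53/144.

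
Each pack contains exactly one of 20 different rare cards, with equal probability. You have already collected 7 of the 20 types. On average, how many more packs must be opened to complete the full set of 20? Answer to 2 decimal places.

Starting from 7 distinct types, each trial gives a new one with probability (20−i)/20 when i types are held, so the wait for the next new type is 20/(20−i).
E = 20/13 + 20/12 + 20/11 + 20/10 + 20/9 + 20/8 + 20/7 + 20/6 + 20/5 + 20/4 + 20/3 + 20/2 + 20/1 = 1145993/18018 ≈ 63.60.

63.60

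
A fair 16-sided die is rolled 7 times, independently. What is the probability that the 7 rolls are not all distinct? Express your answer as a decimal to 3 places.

0.785

P(all 7 different) = 16/16 · 15/16 · ··· · 10/16 ≈ 0.215.
P(at least two equal) = 1 − 0.215 = 0.785.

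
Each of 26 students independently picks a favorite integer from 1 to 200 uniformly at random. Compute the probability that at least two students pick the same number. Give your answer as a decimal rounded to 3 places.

0.817

It's easier to compute the probability that all 26 are distinct.
P(all distinct) = 200/200 · 199/200 · ··· · 175/200 ≈ 0.183.
So the probability of at least one match is 1 − 0.183 = 0.817.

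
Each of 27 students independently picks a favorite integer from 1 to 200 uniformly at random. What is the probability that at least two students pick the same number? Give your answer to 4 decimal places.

0.8409

It's easier to compute the probability that all 27 are distinct.
P(all distinct) = 200/200 · 199/200 · ··· · 174/200 ≈ 0.1591.
So the probability of at least one match is 1 − 0.1591 = 0.8409.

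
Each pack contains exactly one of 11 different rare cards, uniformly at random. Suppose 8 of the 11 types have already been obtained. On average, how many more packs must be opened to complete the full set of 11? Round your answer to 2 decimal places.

20.17

Starting from 8 distinct types, each trial gives a new one with probability (11−i)/11 when i types are held, so the wait for the next new type is 11/(11−i).
E = 11/3 + 11/2 + 11/1 = 121/6 ≈ 20.17.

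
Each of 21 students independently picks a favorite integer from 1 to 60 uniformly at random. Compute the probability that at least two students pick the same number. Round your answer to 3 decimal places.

It's easier to compute the probability that all 21 are distinct.
P(all distinct) = 60/60 · 59/60 · ··· · 40/60 ≈ 0.019.
So the probability of at least one match is 1 − 0.019 = 0.981.

0.981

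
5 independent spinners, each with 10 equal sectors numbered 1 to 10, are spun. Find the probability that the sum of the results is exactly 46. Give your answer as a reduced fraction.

7/10000

There are 10^5 = 100000 equally likely outcomes.
The number of ordered 5-tuples from {1,…,10} summing to 46 is 70.
P(sum = 46) = 70/100000 = 7/10000.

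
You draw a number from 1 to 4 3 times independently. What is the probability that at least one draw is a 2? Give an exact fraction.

P(no draw is a 2) = (3/4)^3 = 27/64.
P(at least one) = 1 − 27/64 = 37/64.

37/64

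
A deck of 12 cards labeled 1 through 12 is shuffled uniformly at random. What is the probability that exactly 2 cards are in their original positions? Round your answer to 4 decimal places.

Choose which 2 of the 12 are fixed: C(12,2) = 66 ways.
The remaining 10 must have no fixed point: D(10) = 1334961.
P = 66·1334961/479001600 = 16481/89600 ≈ 0.1839.

0.1839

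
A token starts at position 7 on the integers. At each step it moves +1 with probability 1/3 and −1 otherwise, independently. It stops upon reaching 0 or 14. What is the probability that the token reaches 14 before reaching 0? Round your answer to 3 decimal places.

0.008

Let r = q/p = (2/3)/(1/3) = 2. The recurrence P(i) = p·P(i+1) + q·P(i−1) with P(0)=0, P(14)=1 gives P(i) = (1 − r^i)/(1 − r^14).
P(7) = (1 − (2)^7) / (1 − (2)^14) = 1/129 ≈ 0.008.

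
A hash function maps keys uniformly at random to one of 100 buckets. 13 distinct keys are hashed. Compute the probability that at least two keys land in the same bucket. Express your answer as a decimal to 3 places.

0.557

It's easier to compute the probability that all 13 are distinct.
P(all distinct) = 100/100 · 99/100 · ··· · 88/100 ≈ 0.443.
So the probability of at least one match is 1 − 0.443 = 0.557.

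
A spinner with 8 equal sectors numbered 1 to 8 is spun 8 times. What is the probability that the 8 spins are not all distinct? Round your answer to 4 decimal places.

0.9976

P(all 8 different) = 8/8 · 7/8 · ··· · 1/8 ≈ 0.0024.
P(at least two equal) = 1 − 0.0024 = 0.9976.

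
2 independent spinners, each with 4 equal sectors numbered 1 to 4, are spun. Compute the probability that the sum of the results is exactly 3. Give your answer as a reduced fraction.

There are 4^2 = 16 equally likely outcomes.
The number of ordered 2-tuples from {1,…,4} summing to 3 is 2.
P(sum = 3) = 2/16 = 1/8.

1/8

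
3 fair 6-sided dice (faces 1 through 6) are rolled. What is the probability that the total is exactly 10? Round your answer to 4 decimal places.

0.1250

There are 6^3 = 216 equally likely outcomes.
The number of ordered 3-tuples from {1,…,6} summing to 10 is 27.
P(sum = 10) = 27/216 = 1/8 ≈ 0.1250.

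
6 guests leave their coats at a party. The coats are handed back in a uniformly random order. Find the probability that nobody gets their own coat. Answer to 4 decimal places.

This is the derangement probability: permutations of 6 with no fixed point.
D(6) = 6! · (1 − 1/1! + 1/2! − ··· + (−1)^6/6!) = 265.
P = 265/720 = 53/144 ≈ 0.3681.

0.3681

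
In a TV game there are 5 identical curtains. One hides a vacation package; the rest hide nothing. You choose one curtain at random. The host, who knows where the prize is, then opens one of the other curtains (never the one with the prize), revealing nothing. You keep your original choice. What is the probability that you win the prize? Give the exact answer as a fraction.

1/5

The host can always open an empty curtain regardless of your choice, so this gives no information about your original curtain.
P(win by staying) = 1/5.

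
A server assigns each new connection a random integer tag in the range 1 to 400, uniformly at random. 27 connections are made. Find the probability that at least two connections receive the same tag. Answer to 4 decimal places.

It's easier to compute the probability that all 27 are distinct.
P(all distinct) = 400/400 · 399/400 · ··· · 374/400 ≈ 0.4076.
So the probability of at least one match is 1 − 0.4076 = 0.5924.

0.5924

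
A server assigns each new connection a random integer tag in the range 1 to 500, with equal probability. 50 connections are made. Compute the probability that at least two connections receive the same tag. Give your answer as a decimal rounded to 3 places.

It's easier to compute the probability that all 50 are distinct.
P(all distinct) = 500/500 · 499/500 · ··· · 451/500 ≈ 0.079.
So the probability of at least one match is 1 − 0.079 = 0.921.

0.921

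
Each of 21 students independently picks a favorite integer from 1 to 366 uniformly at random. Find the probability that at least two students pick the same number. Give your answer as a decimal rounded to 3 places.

It's easier to compute the probability that all 21 are distinct.
P(all distinct) = 366/366 · 365/366 · ··· · 346/366 ≈ 0.557.
So the probability of at least one match is 1 − 0.557 = 0.443.

0.443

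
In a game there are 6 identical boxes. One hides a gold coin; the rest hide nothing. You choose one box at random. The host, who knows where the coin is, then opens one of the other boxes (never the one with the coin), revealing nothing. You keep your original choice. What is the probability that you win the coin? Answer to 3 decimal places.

0.167

The host can always open an empty box regardless of your choice, so this gives no information about your original box.
P(win by staying) = 1/6 ≈ 0.167.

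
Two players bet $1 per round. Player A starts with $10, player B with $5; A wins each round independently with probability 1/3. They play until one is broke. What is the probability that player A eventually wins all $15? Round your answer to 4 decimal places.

Let r = q/p = (2/3)/(1/3) = 2. The recurrence P(i) = p·P(i+1) + q·P(i−1) with P(0)=0, P(15)=1 gives P(i) = (1 − r^i)/(1 − r^15).
P(10) = (1 − (2)^10) / (1 − (2)^15) = 33/1057 ≈ 0.0312.

0.0312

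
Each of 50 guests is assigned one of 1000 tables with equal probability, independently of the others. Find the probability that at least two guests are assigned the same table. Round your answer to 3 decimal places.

It's easier to compute the probability that all 50 are distinct.
P(all distinct) = 1000/1000 · 999/1000 · ··· · 951/1000 ≈ 0.288.
So the probability of at least one match is 1 − 0.288 = 0.712.

0.712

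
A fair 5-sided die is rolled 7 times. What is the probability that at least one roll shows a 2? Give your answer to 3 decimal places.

P(no roll shows a 2) = (4/5)^7 ≈ 0.210.
P(at least one) = 1 − 0.210 = 0.790.

0.790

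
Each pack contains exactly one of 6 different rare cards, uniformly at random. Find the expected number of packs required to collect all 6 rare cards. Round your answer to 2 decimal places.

14.70

After i distinct types are collected, each trial gives a new one with probability (6−i)/6, so the expected wait for the next new type is 6/(6−i).
E = 6/6 + 6/5 + 6/4 + 6/3 + 6/2 + 6/1 = 147/10 ≈ 14.70.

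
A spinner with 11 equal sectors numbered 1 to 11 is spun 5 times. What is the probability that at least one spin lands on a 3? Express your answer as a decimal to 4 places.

0.3791

P(no spin lands on a 3) = (10/11)^5 ≈ 0.6209.
P(at least one) = 1 − 0.6209 = 0.3791.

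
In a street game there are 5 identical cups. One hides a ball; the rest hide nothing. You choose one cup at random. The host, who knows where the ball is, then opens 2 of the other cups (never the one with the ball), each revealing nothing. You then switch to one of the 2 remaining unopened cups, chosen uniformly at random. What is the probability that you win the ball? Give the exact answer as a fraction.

Your original cup holds the ball with probability 1/5, so the other 4 collectively hold it with probability 4/5.
The host can always find 2 empty cups to open, so the reveals don't change that 4/5; it is now spread over the 2 remaining unopened cups.
P(win by switching) = (4/5) · (1/2) = 2/5.

2/5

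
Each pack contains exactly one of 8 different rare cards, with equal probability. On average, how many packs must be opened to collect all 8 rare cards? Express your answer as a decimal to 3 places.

21.743

After i distinct types are collected, each trial gives a new one with probability (8−i)/8, so the expected wait for the next new type is 8/(8−i).
E = 8/8 + 8/7 + 8/6 + 8/5 + 8/4 + 8/3 + 8/2 + 8/1 = 761/35 ≈ 21.743.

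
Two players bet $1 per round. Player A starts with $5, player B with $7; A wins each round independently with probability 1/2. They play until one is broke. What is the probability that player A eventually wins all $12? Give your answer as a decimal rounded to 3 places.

With a fair step, P(i) = ½P(i−1) + ½P(i+1) with P(0)=0, P(12)=1 has the linear solution P(i) = i/12.
P(5) = 5/12 ≈ 0.417.

0.417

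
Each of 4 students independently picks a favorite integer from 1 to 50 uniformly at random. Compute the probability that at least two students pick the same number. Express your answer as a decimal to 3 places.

0.116

It's easier to compute the probability that all 4 are distinct.
P(all distinct) = 50/50 · 49/50 · ··· · 47/50 ≈ 0.884.
So the probability of at least one match is 1 − 0.884 = 0.116.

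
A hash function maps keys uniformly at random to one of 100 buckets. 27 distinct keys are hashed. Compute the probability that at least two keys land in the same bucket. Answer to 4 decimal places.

It's easier to compute the probability that all 27 are distinct.
P(all distinct) = 100/100 · 99/100 · ··· · 74/100 ≈ 0.0209.
So the probability of at least one match is 1 − 0.0209 = 0.9791.

0.9791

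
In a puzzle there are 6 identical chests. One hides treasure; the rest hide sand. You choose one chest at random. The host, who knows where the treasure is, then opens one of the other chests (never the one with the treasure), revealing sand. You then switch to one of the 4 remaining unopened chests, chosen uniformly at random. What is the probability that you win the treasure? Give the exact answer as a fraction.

Your original chest holds the treasure with probability 1/6, so the other 5 collectively hold it with probability 5/6.
The host can always find an empty chest to open, so this doesn't change that 5/6; it is now spread over the 4 remaining unopened chests.
P(win by switching) = (5/6) · (1/4) = 5/24.

5/24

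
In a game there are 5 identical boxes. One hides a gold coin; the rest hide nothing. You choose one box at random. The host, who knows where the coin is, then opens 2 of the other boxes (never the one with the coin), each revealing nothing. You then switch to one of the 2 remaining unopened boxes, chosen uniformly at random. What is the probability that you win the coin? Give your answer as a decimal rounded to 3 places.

Your original box holds the coin with probability 1/5, so the other 4 collectively hold it with probability 4/5.
The host can always find 2 empty boxes to open, so the reveals don't change that 4/5; it is now spread over the 2 remaining unopened boxes.
P(win by switching) = (4/5) · (1/2) = 2/5 ≈ 0.400.

0.400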